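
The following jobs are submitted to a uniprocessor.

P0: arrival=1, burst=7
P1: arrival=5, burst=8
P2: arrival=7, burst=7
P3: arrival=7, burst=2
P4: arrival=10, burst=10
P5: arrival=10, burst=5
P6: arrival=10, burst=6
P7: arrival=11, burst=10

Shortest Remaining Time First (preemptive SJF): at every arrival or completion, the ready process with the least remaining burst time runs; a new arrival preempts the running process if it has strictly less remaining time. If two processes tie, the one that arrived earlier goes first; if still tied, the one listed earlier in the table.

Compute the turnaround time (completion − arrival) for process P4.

Timeline: | idle 0-1 | P0 1-8 | P3 8-10 | P5 10-15 | P6 15-21 | P2 21-28 | P1 28-36 | P4 36-46 | P7 46-56 |
Completion: P0=8  P1=36  P2=28  P3=10  P4=46  P5=15  P6=21  P7=56
Turnaround(P4) = completion − arrival = 46 − 10 = 36

36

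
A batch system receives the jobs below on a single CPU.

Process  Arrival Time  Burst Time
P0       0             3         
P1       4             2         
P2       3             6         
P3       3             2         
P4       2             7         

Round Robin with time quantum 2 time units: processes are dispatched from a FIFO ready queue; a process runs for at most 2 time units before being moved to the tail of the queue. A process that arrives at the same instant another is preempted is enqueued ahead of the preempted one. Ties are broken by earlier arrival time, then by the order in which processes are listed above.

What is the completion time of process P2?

Gantt: | P0 0-2 | P4 2-4 | P0 4-5 | P2 5-7 | P3 7-9 | P1 9-11 | P4 11-13 | P2 13-15 | P4 15-17 | P2 17-19 | P4 19-20 |
Completion: P0=5  P1=11  P2=19  P3=9  P4=20
Turnaround (C−A): P0=5  P1=7  P2=16  P3=6  P4=18

19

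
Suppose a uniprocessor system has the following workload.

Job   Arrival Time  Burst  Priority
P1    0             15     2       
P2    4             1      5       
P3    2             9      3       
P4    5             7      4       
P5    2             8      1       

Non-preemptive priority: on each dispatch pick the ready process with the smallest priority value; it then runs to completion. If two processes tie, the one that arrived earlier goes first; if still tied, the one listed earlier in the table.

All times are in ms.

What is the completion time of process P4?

Gantt: | P1 0-15 | P5 15-23 | P3 23-32 | P4 32-39 | P2 39-40 |
Completion: P1=15  P2=40  P3=32  P4=39  P5=23

39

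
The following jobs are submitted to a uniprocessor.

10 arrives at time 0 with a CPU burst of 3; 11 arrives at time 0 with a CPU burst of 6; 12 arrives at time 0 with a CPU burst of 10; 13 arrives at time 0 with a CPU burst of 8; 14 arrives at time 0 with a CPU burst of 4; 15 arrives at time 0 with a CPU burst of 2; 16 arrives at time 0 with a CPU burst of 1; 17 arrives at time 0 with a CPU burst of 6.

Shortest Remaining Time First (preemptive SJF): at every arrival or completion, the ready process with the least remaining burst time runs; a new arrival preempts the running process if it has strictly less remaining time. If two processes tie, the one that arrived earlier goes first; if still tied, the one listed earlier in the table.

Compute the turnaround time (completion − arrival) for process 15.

3

Schedule: | 16 0-1 | 15 1-3 | 10 3-6 | 14 6-10 | 11 10-16 | 17 16-22 | 13 22-30 | 12 30-40 |
Completion: 10=6  11=16  12=40  13=30  14=10  15=3  16=1  17=22
Turnaround(15) = completion − arrival = 3 − 0 = 3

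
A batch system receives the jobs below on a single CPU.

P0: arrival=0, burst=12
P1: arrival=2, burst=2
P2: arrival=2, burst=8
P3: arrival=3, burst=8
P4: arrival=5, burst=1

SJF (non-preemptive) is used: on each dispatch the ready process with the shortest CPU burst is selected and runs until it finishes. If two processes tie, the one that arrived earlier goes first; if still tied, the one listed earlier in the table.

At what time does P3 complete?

Gantt: | P0 0-12 | P4 12-13 | P1 13-15 | P2 15-23 | P3 23-31 |
Completion: P0=12  P1=15  P2=23  P3=31  P4=13
Turnaround (C−A): P0=12  P1=13  P2=21  P3=28  P4=8

31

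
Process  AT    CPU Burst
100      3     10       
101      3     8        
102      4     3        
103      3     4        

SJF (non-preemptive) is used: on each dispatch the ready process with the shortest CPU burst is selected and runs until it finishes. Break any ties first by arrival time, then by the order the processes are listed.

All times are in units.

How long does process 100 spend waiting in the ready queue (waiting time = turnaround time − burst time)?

Gantt: | idle 0-3 | 103 3-7 | 102 7-10 | 101 10-18 | 100 18-28 |
Completion: 100=28  101=18  102=10  103=7
Waiting(100) = turnaround − burst = 25 − 10 = 15

15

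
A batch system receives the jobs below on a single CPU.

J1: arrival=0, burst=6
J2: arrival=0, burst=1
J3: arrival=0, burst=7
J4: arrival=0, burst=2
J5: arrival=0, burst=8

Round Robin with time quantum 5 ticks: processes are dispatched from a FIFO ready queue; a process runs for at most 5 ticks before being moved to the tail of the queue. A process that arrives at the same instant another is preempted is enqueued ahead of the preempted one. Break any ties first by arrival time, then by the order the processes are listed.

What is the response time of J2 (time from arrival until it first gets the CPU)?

Timeline: | J1 0-5 | J2 5-6 | J3 6-11 | J4 11-13 | J5 13-18 | J1 18-19 | J3 19-21 | J5 21-24 |
Completion: J1=19  J2=6  J3=21  J4=13  J5=24
Turnaround (C−A): J1=19  J2=6  J3=21  J4=13  J5=24
Response(J2) = first start − arrival = 5 − 0 = 5

5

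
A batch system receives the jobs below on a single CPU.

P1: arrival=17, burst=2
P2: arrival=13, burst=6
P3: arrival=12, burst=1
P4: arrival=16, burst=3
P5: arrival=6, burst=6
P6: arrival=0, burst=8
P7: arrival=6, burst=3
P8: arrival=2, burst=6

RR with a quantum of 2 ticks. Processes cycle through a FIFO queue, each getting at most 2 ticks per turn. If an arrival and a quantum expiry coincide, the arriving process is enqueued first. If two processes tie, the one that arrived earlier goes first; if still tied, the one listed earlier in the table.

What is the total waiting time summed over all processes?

Gantt: | P6 0-2 | P8 2-4 | P6 4-6 | P8 6-8 | P5 8-10 | P7 10-12 | P6 12-14 | P8 14-16 | P5 16-18 | P3 18-19 | P7 19-20 | P2 20-22 | P6 22-24 | P4 24-26 | P1 26-28 | P5 28-30 | P2 30-32 | P4 32-33 | P2 33-35 |
Completion: P1=28  P2=35  P3=19  P4=33  P5=30  P6=24  P7=20  P8=16
Turnaround (C−A): P1=11  P2=22  P3=7  P4=17  P5=24  P6=24  P7=14  P8=14
Waiting = turnaround − burst: P1=9, P2=16, P3=6, P4=14, P5=18, P6=16, P7=11, P8=8
Total waiting = 9 + 16 + 6 + 14 + 18 + 16 + 11 + 8 = 98

98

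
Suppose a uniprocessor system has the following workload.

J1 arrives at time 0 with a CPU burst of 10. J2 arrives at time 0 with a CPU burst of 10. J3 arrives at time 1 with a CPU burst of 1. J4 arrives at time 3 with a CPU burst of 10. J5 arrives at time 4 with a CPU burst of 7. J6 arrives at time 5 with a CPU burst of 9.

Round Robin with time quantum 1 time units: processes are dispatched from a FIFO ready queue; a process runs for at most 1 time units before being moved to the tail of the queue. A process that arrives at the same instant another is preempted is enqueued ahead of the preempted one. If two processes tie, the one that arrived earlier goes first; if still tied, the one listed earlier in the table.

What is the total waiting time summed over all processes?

Schedule: | J1 0-1 | J2 1-2 | J3 2-3 | J1 3-4 | J2 4-5 | J4 5-6 | J5 6-7 | J1 7-8 | J6 8-9 | J2 9-10 | J4 10-11 | J5 11-12 | J1 12-13 | J6 13-14 | J2 14-15 | J4 15-16 | J5 16-17 | J1 17-18 | J6 18-19 | J2 19-20 | J4 20-21 | J5 21-22 | J1 22-23 | J6 23-24 | J2 24-25 | J4 25-26 | J5 26-27 | J1 27-28 | J6 28-29 | J2 29-30 | J4 30-31 | J5 31-32 | J1 32-33 | J6 33-34 | J2 34-35 | J4 35-36 | J5 36-37 | J1 37-38 | J6 38-39 | J2 39-40 | J4 40-41 | J1 41-42 | J6 42-43 | J2 43-44 | J4 44-45 | J6 45-46 | J4 46-47 |
Completion: J1=42  J2=44  J3=3  J4=47  J5=37  J6=46
Waiting = turnaround − burst: J1=32, J2=34, J3=1, J4=34, J5=26, J6=32
Total waiting = 32 + 34 + 1 + 34 + 26 + 32 = 159

159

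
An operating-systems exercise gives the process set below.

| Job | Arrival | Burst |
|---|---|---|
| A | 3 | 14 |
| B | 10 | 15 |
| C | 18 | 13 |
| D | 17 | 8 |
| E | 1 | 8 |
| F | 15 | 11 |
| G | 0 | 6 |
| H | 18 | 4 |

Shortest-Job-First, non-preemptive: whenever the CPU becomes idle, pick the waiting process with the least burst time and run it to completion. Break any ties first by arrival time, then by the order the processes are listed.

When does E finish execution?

14

Schedule: | G 0-6 | E 6-14 | A 14-28 | H 28-32 | D 32-40 | F 40-51 | C 51-64 | B 64-79 |
Completion: A=28  B=79  C=64  D=40  E=14  F=51  G=6  H=32
Turnaround (C−A): A=25  B=69  C=46  D=23  E=13  F=36  G=6  H=14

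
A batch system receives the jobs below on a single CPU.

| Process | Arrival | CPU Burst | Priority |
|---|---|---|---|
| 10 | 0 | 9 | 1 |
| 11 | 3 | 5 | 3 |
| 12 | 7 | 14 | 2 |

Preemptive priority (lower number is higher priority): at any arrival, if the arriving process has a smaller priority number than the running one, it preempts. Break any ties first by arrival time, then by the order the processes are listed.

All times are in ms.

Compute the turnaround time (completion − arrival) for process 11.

25

Schedule: | 10 0-9 | 12 9-23 | 11 23-28 |
Completion: 10=9  11=28  12=23
Turnaround(11) = completion − arrival = 28 − 3 = 25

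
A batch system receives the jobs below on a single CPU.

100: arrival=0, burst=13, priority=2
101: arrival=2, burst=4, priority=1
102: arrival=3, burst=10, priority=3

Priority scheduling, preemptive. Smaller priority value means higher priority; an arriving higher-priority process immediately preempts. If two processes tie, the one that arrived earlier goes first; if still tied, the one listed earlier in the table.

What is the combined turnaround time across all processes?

45

Gantt: | 100 0-2 | 101 2-6 | 100 6-17 | 102 17-27 |
Completion: 100=17  101=6  102=27
Turnaround = completion − arrival: 100=17, 101=4, 102=24
Total turnaround = 17 + 4 + 24 = 45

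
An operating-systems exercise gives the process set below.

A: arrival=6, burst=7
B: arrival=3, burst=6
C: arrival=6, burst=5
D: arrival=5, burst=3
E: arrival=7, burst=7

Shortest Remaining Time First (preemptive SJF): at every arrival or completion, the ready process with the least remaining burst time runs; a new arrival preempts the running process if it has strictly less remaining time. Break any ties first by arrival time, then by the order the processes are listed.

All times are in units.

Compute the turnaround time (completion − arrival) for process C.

11

Schedule: | idle 0-3 | B 3-5 | D 5-8 | B 8-12 | C 12-17 | A 17-24 | E 24-31 |
Completion: A=24  B=12  C=17  D=8  E=31
Turnaround (C−A): A=18  B=9  C=11  D=3  E=24
Turnaround(C) = completion − arrival = 17 − 6 = 11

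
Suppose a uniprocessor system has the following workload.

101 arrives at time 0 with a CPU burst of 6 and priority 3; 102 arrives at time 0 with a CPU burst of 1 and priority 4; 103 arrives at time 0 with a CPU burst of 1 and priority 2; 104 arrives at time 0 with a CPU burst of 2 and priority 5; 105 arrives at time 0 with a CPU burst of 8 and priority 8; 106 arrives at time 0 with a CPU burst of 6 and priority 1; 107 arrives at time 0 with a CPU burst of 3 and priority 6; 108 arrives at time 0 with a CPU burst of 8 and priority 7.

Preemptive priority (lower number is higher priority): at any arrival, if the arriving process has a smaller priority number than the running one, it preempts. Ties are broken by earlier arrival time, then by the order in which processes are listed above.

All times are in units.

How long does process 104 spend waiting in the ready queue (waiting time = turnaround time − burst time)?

14

Timeline: | 106 0-6 | 103 6-7 | 101 7-13 | 102 13-14 | 104 14-16 | 107 16-19 | 108 19-27 | 105 27-35 |
Completion: 101=13  102=14  103=7  104=16  105=35  106=6  107=19  108=27
Turnaround (C−A): 101=13  102=14  103=7  104=16  105=35  106=6  107=19  108=27
Waiting(104) = turnaround − burst = 16 − 2 = 14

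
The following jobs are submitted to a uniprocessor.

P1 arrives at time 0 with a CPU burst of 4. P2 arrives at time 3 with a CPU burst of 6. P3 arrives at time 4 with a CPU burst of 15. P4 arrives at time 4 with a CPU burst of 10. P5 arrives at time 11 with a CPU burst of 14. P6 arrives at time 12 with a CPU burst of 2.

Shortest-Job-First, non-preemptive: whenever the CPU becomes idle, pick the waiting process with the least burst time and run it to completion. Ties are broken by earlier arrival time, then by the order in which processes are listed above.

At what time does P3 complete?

51

Gantt: | P1 0-4 | P2 4-10 | P4 10-20 | P6 20-22 | P5 22-36 | P3 36-51 |
Completion: P1=4  P2=10  P3=51  P4=20  P5=36  P6=22
Turnaround (C−A): P1=4  P2=7  P3=47  P4=16  P5=25  P6=10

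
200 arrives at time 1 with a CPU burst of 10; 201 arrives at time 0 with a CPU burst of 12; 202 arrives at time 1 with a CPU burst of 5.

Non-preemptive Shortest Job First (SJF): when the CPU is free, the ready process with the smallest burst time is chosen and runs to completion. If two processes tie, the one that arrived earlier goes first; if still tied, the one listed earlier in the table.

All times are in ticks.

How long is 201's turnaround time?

Timeline: | 201 0-12 | 202 12-17 | 200 17-27 |
Completion: 200=27  201=12  202=17
Turnaround (C−A): 200=26  201=12  202=16
Turnaround(201) = completion − arrival = 12 − 0 = 12

12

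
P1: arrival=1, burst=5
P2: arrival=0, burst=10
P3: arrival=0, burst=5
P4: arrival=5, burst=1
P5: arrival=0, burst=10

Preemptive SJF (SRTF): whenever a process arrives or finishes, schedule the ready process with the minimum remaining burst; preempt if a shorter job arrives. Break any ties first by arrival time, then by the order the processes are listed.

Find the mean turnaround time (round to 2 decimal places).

Schedule: | P3 0-5 | P4 5-6 | P1 6-11 | P2 11-21 | P5 21-31 |
Completion: P1=11  P2=21  P3=5  P4=6  P5=31
Turnaround times: P1=10, P2=21, P3=5, P4=1, P5=31
Average turnaround = (10+21+5+1+31) / 5 = 68/5 = 13.60

13.60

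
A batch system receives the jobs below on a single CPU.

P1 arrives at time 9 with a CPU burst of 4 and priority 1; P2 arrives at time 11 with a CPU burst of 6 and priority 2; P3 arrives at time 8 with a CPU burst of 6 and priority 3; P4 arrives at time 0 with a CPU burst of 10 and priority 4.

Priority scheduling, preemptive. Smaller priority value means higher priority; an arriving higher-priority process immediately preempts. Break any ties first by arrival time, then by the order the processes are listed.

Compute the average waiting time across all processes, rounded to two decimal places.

7.00

Gantt: | P4 0-8 | P3 8-9 | P1 9-13 | P2 13-19 | P3 19-24 | P4 24-26 |
Completion: P1=13  P2=19  P3=24  P4=26
Waiting times: P1=0, P2=2, P3=10, P4=16
Average waiting = (0+2+10+16) / 4 = 28/4 = 7.00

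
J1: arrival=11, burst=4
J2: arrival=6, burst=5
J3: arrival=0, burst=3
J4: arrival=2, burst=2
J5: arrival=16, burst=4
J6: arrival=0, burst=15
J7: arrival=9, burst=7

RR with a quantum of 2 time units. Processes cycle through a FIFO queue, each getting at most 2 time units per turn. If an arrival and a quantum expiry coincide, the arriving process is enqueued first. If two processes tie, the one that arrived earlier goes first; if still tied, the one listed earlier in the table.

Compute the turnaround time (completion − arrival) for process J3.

Schedule: | J3 0-2 | J6 2-4 | J4 4-6 | J3 6-7 | J6 7-9 | J2 9-11 | J7 11-13 | J6 13-15 | J1 15-17 | J2 17-19 | J7 19-21 | J6 21-23 | J5 23-25 | J1 25-27 | J2 27-28 | J7 28-30 | J6 30-32 | J5 32-34 | J7 34-35 | J6 35-40 |
Completion: J1=27  J2=28  J3=7  J4=6  J5=34  J6=40  J7=35
Turnaround(J3) = completion − arrival = 7 − 0 = 7

7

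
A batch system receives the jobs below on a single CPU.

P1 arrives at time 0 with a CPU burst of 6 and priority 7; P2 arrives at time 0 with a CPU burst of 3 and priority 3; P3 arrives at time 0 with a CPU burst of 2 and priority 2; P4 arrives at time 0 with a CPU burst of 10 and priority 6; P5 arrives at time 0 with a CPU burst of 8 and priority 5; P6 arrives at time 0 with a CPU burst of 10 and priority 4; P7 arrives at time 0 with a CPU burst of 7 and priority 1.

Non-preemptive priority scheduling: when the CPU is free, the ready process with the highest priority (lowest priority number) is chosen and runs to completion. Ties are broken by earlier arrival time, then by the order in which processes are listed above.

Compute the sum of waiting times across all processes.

Gantt: | P7 0-7 | P3 7-9 | P2 9-12 | P6 12-22 | P5 22-30 | P4 30-40 | P1 40-46 |
Completion: P1=46  P2=12  P3=9  P4=40  P5=30  P6=22  P7=7
Turnaround (C−A): P1=46  P2=12  P3=9  P4=40  P5=30  P6=22  P7=7
Waiting = turnaround − burst: P1=40, P2=9, P3=7, P4=30, P5=22, P6=12, P7=0
Total waiting = 40 + 9 + 7 + 30 + 22 + 12 + 0 = 120

120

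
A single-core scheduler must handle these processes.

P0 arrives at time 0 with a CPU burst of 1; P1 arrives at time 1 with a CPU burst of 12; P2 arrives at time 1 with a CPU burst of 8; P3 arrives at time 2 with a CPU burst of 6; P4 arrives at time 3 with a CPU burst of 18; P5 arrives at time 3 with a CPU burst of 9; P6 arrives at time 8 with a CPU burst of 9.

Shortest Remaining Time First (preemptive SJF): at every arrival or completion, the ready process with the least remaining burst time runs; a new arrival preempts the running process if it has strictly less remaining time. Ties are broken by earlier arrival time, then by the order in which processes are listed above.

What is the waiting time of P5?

Gantt: | P0 0-1 | P2 1-2 | P3 2-8 | P2 8-15 | P5 15-24 | P6 24-33 | P1 33-45 | P4 45-63 |
Completion: P0=1  P1=45  P2=15  P3=8  P4=63  P5=24  P6=33
Waiting(P5) = turnaround − burst = 21 − 9 = 12

12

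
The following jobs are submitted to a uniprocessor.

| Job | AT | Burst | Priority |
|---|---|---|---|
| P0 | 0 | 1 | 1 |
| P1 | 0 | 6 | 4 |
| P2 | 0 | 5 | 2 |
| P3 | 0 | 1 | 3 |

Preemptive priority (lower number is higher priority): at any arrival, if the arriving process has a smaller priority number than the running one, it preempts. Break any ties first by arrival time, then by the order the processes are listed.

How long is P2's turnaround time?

Timeline: | P0 0-1 | P2 1-6 | P3 6-7 | P1 7-13 |
Completion: P0=1  P1=13  P2=6  P3=7
Turnaround (C−A): P0=1  P1=13  P2=6  P3=7
Turnaround(P2) = completion − arrival = 6 − 0 = 6

6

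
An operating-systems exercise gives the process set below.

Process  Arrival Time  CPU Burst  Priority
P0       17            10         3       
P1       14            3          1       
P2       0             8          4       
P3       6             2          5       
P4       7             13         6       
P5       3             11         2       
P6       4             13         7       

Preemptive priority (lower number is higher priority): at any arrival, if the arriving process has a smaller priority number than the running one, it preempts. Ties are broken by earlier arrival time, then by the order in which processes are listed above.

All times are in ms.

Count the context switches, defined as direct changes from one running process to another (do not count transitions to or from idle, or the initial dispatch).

7

Gantt: | P2 0-3 | P5 3-14 | P1 14-17 | P0 17-27 | P2 27-32 | P3 32-34 | P4 34-47 | P6 47-60 |
Completion: P0=27  P1=17  P2=32  P3=34  P4=47  P5=14  P6=60
Turnaround (C−A): P0=10  P1=3  P2=32  P3=28  P4=40  P5=11  P6=56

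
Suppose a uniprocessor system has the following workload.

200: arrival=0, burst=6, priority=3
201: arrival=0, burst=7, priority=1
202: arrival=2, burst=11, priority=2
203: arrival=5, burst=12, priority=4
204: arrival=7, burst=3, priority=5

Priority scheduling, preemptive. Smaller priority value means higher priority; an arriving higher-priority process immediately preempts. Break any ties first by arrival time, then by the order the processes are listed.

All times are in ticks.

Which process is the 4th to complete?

203

Schedule: | 201 0-7 | 202 7-18 | 200 18-24 | 203 24-36 | 204 36-39 |
Completion: 200=24  201=7  202=18  203=36  204=39
Turnaround (C−A): 200=24  201=7  202=16  203=31  204=32
Finish order: 201 → 202 → 200 → 203 → 204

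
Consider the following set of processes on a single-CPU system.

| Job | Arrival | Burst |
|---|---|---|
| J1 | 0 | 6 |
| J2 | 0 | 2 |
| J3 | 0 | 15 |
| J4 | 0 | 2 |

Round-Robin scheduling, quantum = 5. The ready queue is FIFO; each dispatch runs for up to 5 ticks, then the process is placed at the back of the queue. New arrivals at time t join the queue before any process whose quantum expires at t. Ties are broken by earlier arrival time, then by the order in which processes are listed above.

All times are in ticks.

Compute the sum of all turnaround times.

Schedule: | J1 0-5 | J2 5-7 | J3 7-12 | J4 12-14 | J1 14-15 | J3 15-25 |
Completion: J1=15  J2=7  J3=25  J4=14
Turnaround (C−A): J1=15  J2=7  J3=25  J4=14
Turnaround = completion − arrival: J1=15, J2=7, J3=25, J4=14
Total turnaround = 15 + 7 + 25 + 14 = 61

61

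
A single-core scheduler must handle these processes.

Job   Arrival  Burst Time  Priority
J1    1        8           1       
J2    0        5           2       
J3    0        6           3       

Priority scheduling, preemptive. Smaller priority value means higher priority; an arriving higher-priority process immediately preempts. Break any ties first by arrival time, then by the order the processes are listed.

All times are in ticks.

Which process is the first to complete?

Schedule: | J2 0-1 | J1 1-9 | J2 9-13 | J3 13-19 |
Completion: J1=9  J2=13  J3=19
Finish order: J1 → J2 → J3

J1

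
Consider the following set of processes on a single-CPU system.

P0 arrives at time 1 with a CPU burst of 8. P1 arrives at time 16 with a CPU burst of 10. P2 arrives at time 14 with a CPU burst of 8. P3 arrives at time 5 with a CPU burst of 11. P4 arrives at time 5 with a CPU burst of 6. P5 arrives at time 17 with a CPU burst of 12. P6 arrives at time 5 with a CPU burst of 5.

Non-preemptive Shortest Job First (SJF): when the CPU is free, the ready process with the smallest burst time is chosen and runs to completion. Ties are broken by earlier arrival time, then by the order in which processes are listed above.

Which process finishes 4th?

Gantt: | idle 0-1 | P0 1-9 | P6 9-14 | P4 14-20 | P2 20-28 | P1 28-38 | P3 38-49 | P5 49-61 |
Completion: P0=9  P1=38  P2=28  P3=49  P4=20  P5=61  P6=14
Finish order: P0 → P6 → P4 → P2 → P1 → P3 → P5

P2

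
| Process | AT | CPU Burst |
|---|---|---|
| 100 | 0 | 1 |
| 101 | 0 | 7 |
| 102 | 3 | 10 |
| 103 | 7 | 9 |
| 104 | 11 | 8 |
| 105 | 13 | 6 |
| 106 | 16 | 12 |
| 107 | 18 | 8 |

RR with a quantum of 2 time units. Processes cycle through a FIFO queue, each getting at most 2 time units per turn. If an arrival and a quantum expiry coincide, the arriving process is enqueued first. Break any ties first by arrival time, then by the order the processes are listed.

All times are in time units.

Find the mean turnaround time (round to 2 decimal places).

32.25

Gantt: | 100 0-1 | 101 1-3 | 102 3-5 | 101 5-7 | 102 7-9 | 103 9-11 | 101 11-13 | 102 13-15 | 104 15-17 | 103 17-19 | 105 19-21 | 101 21-22 | 102 22-24 | 106 24-26 | 104 26-28 | 107 28-30 | 103 30-32 | 105 32-34 | 102 34-36 | 106 36-38 | 104 38-40 | 107 40-42 | 103 42-44 | 105 44-46 | 106 46-48 | 104 48-50 | 107 50-52 | 103 52-53 | 106 53-55 | 107 55-57 | 106 57-61 |
Completion: 100=1  101=22  102=36  103=53  104=50  105=46  106=61  107=57
Turnaround (C−A): 100=1  101=22  102=33  103=46  104=39  105=33  106=45  107=39
Turnaround times: 100=1, 101=22, 102=33, 103=46, 104=39, 105=33, 106=45, 107=39
Average turnaround = (1+22+33+46+39+33+45+39) / 8 = 258/8 = 32.25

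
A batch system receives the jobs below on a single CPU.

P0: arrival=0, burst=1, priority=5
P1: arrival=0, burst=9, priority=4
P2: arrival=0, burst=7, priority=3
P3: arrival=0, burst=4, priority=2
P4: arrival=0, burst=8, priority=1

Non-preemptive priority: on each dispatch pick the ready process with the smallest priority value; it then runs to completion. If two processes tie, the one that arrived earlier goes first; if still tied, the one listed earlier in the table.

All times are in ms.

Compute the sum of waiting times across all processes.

Timeline: | P4 0-8 | P3 8-12 | P2 12-19 | P1 19-28 | P0 28-29 |
Completion: P0=29  P1=28  P2=19  P3=12  P4=8
Turnaround (C−A): P0=29  P1=28  P2=19  P3=12  P4=8
Waiting = turnaround − burst: P0=28, P1=19, P2=12, P3=8, P4=0
Total waiting = 28 + 19 + 12 + 8 + 0 = 67

67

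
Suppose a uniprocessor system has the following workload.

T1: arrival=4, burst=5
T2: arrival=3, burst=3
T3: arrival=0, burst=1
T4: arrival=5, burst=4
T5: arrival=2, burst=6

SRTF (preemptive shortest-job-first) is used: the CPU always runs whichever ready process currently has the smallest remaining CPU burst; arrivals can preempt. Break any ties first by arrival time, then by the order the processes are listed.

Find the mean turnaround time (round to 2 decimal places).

Gantt: | T3 0-1 | idle 1-2 | T5 2-3 | T2 3-6 | T4 6-10 | T5 10-15 | T1 15-20 |
Completion: T1=20  T2=6  T3=1  T4=10  T5=15
Turnaround (C−A): T1=16  T2=3  T3=1  T4=5  T5=13
Turnaround times: T1=16, T2=3, T3=1, T4=5, T5=13
Average turnaround = (16+3+1+5+13) / 5 = 38/5 = 7.60

7.60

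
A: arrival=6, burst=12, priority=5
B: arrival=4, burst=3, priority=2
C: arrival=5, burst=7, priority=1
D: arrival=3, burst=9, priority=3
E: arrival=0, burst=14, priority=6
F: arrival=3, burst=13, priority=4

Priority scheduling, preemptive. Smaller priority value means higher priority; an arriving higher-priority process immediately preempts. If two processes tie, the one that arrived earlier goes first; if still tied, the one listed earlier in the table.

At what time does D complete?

Schedule: | E 0-3 | D 3-4 | B 4-5 | C 5-12 | B 12-14 | D 14-22 | F 22-35 | A 35-47 | E 47-58 |
Completion: A=47  B=14  C=12  D=22  E=58  F=35
Turnaround (C−A): A=41  B=10  C=7  D=19  E=58  F=32

22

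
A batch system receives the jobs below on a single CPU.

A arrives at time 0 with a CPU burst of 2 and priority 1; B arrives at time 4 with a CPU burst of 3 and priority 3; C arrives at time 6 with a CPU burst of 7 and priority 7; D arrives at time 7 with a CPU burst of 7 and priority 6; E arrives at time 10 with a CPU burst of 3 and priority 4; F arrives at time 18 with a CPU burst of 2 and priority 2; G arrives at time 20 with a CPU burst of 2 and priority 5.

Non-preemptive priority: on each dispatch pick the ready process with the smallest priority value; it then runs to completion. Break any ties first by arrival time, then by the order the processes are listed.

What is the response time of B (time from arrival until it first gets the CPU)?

Schedule: | A 0-2 | idle 2-4 | B 4-7 | D 7-14 | E 14-17 | C 17-24 | F 24-26 | G 26-28 |
Completion: A=2  B=7  C=24  D=14  E=17  F=26  G=28
Turnaround (C−A): A=2  B=3  C=18  D=7  E=7  F=8  G=8
Response(B) = first start − arrival = 4 − 4 = 0

0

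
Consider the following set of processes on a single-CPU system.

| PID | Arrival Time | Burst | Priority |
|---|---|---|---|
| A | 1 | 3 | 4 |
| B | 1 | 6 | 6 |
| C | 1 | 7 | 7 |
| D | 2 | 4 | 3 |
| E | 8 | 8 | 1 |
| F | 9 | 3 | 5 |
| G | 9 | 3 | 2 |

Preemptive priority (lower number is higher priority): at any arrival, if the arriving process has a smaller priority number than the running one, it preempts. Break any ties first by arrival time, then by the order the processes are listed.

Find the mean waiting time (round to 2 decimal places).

9.86

Gantt: | idle 0-1 | A 1-2 | D 2-6 | A 6-8 | E 8-16 | G 16-19 | F 19-22 | B 22-28 | C 28-35 |
Completion: A=8  B=28  C=35  D=6  E=16  F=22  G=19
Turnaround (C−A): A=7  B=27  C=34  D=4  E=8  F=13  G=10
Waiting times: A=4, B=21, C=27, D=0, E=0, F=10, G=7
Average waiting = (4+21+27+0+0+10+7) / 7 = 69/7 = 9.86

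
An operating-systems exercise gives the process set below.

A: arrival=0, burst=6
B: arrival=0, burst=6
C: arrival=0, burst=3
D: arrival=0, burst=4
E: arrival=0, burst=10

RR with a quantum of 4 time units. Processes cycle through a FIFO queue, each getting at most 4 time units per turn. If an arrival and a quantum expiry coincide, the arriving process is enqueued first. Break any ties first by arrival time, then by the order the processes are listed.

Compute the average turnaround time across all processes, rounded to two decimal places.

Schedule: | A 0-4 | B 4-8 | C 8-11 | D 11-15 | E 15-19 | A 19-21 | B 21-23 | E 23-29 |
Completion: A=21  B=23  C=11  D=15  E=29
Turnaround (C−A): A=21  B=23  C=11  D=15  E=29
Turnaround times: A=21, B=23, C=11, D=15, E=29
Average turnaround = (21+23+11+15+29) / 5 = 99/5 = 19.80

19.80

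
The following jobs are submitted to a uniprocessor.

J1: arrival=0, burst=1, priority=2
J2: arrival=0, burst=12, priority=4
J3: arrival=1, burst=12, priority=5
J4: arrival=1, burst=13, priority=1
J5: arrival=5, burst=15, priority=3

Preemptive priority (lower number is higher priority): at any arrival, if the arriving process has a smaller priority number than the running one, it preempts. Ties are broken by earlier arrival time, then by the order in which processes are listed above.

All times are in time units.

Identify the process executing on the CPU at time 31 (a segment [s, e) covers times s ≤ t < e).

Schedule: | J1 0-1 | J4 1-14 | J5 14-29 | J2 29-41 | J3 41-53 |
Completion: J1=1  J2=41  J3=53  J4=14  J5=29
Turnaround (C−A): J1=1  J2=41  J3=52  J4=13  J5=24

J2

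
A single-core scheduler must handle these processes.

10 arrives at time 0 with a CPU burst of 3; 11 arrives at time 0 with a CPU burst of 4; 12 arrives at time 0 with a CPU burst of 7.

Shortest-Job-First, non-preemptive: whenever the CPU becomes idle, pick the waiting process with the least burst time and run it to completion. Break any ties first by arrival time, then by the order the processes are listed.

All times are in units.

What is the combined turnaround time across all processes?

24

Schedule: | 10 0-3 | 11 3-7 | 12 7-14 |
Completion: 10=3  11=7  12=14
Turnaround (C−A): 10=3  11=7  12=14
Turnaround = completion − arrival: 10=3, 11=7, 12=14
Total turnaround = 3 + 7 + 14 = 24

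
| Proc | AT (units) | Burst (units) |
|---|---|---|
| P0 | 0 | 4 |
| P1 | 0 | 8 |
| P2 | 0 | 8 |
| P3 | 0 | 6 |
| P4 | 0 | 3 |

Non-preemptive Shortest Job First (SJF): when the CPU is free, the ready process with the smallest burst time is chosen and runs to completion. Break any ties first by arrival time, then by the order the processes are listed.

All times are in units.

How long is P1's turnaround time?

Schedule: | P4 0-3 | P0 3-7 | P3 7-13 | P1 13-21 | P2 21-29 |
Completion: P0=7  P1=21  P2=29  P3=13  P4=3
Turnaround (C−A): P0=7  P1=21  P2=29  P3=13  P4=3
Turnaround(P1) = completion − arrival = 21 − 0 = 21

21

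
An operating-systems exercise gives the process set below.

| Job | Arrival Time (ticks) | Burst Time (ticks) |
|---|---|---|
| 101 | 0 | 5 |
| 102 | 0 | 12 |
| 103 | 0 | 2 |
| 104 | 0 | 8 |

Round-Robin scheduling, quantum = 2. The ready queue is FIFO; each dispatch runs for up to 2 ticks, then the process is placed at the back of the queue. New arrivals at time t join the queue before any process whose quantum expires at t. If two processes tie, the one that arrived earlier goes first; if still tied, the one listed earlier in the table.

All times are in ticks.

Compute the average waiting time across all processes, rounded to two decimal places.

Schedule: | 101 0-2 | 102 2-4 | 103 4-6 | 104 6-8 | 101 8-10 | 102 10-12 | 104 12-14 | 101 14-15 | 102 15-17 | 104 17-19 | 102 19-21 | 104 21-23 | 102 23-27 |
Completion: 101=15  102=27  103=6  104=23
Turnaround (C−A): 101=15  102=27  103=6  104=23
Waiting times: 101=10, 102=15, 103=4, 104=15
Average waiting = (10+15+4+15) / 4 = 44/4 = 11.00

11.00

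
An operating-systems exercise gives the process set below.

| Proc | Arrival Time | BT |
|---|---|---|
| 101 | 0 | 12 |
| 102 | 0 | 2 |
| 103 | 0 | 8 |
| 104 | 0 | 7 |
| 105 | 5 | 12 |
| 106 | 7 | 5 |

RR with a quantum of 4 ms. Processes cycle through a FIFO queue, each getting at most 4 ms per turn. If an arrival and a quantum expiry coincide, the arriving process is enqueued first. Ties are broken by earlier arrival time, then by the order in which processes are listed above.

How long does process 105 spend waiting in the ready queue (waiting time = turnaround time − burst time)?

Schedule: | 101 0-4 | 102 4-6 | 103 6-10 | 104 10-14 | 101 14-18 | 105 18-22 | 106 22-26 | 103 26-30 | 104 30-33 | 101 33-37 | 105 37-41 | 106 41-42 | 105 42-46 |
Completion: 101=37  102=6  103=30  104=33  105=46  106=42
Waiting(105) = turnaround − burst = 41 − 12 = 29

29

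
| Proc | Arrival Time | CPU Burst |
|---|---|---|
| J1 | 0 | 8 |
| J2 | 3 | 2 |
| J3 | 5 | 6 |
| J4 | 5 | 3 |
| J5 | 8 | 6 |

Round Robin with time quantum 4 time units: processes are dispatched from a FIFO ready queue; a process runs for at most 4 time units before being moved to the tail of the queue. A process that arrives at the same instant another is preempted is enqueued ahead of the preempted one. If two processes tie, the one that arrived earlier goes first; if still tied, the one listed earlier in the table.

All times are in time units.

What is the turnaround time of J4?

12

Timeline: | J1 0-4 | J2 4-6 | J1 6-10 | J3 10-14 | J4 14-17 | J5 17-21 | J3 21-23 | J5 23-25 |
Completion: J1=10  J2=6  J3=23  J4=17  J5=25
Turnaround(J4) = completion − arrival = 17 − 5 = 12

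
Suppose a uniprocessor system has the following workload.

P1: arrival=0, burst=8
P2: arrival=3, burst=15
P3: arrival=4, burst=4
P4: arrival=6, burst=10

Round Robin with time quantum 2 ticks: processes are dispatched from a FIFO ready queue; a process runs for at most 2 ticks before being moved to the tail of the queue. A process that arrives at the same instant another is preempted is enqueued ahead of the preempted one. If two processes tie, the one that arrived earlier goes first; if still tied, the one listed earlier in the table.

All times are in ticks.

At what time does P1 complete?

Timeline: | P1 0-4 | P2 4-6 | P3 6-8 | P1 8-10 | P4 10-12 | P2 12-14 | P3 14-16 | P1 16-18 | P4 18-20 | P2 20-22 | P4 22-24 | P2 24-26 | P4 26-28 | P2 28-30 | P4 30-32 | P2 32-37 |
Completion: P1=18  P2=37  P3=16  P4=32
Turnaround (C−A): P1=18  P2=34  P3=12  P4=26

18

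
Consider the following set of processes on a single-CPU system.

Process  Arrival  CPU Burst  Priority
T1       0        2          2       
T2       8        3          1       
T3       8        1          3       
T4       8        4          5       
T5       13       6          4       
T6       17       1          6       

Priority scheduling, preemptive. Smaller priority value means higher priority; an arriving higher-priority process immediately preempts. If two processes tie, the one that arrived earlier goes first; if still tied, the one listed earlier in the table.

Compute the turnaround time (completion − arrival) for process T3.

Schedule: | T1 0-2 | idle 2-8 | T2 8-11 | T3 11-12 | T4 12-13 | T5 13-19 | T4 19-22 | T6 22-23 |
Completion: T1=2  T2=11  T3=12  T4=22  T5=19  T6=23
Turnaround(T3) = completion − arrival = 12 − 8 = 4

4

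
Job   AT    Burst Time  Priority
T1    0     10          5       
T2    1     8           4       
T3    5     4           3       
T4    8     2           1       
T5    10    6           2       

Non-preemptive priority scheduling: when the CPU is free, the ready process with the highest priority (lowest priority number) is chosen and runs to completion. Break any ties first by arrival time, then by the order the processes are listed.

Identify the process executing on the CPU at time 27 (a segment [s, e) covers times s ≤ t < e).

Timeline: | T1 0-10 | T4 10-12 | T5 12-18 | T3 18-22 | T2 22-30 |
Completion: T1=10  T2=30  T3=22  T4=12  T5=18
Turnaround (C−A): T1=10  T2=29  T3=17  T4=4  T5=8

T2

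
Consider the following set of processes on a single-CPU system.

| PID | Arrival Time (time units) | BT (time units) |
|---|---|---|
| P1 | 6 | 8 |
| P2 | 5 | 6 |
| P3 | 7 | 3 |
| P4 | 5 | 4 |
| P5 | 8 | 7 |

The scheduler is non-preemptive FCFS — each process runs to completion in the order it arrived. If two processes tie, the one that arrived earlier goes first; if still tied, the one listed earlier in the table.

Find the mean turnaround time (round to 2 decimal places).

Schedule: | idle 0-5 | P2 5-11 | P4 11-15 | P1 15-23 | P3 23-26 | P5 26-33 |
Completion: P1=23  P2=11  P3=26  P4=15  P5=33
Turnaround (C−A): P1=17  P2=6  P3=19  P4=10  P5=25
Turnaround times: P1=17, P2=6, P3=19, P4=10, P5=25
Average turnaround = (17+6+19+10+25) / 5 = 77/5 = 15.40

15.40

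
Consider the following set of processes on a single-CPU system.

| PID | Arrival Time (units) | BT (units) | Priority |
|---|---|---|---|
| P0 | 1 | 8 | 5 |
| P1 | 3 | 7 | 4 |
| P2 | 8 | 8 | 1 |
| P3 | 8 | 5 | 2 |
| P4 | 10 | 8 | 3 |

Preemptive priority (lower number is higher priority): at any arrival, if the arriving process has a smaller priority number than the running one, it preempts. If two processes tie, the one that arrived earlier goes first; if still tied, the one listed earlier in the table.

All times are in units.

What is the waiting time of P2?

0

Gantt: | idle 0-1 | P0 1-3 | P1 3-8 | P2 8-16 | P3 16-21 | P4 21-29 | P1 29-31 | P0 31-37 |
Completion: P0=37  P1=31  P2=16  P3=21  P4=29
Waiting(P2) = turnaround − burst = 8 − 8 = 0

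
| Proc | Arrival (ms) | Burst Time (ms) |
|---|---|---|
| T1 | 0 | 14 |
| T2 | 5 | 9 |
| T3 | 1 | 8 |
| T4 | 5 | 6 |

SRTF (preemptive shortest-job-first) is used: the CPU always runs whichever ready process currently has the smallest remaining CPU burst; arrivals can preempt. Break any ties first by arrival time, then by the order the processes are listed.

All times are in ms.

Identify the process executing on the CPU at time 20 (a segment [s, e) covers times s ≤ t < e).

Schedule: | T1 0-1 | T3 1-9 | T4 9-15 | T2 15-24 | T1 24-37 |
Completion: T1=37  T2=24  T3=9  T4=15

T2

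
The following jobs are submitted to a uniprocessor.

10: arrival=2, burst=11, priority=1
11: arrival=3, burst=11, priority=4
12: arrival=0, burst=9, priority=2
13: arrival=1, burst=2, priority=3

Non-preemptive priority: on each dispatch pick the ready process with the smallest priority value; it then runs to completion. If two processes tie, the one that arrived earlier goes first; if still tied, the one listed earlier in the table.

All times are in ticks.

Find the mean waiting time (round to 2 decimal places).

11.25

Timeline: | 12 0-9 | 10 9-20 | 13 20-22 | 11 22-33 |
Completion: 10=20  11=33  12=9  13=22
Turnaround (C−A): 10=18  11=30  12=9  13=21
Waiting times: 10=7, 11=19, 12=0, 13=19
Average waiting = (7+19+0+19) / 4 = 45/4 = 11.25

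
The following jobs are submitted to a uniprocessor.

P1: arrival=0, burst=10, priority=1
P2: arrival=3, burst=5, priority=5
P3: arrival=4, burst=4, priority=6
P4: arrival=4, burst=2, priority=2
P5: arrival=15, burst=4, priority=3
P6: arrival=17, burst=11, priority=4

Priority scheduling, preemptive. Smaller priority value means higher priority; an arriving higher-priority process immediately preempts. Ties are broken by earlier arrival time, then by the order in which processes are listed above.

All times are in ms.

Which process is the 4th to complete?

Schedule: | P1 0-10 | P4 10-12 | P2 12-15 | P5 15-19 | P6 19-30 | P2 30-32 | P3 32-36 |
Completion: P1=10  P2=32  P3=36  P4=12  P5=19  P6=30
Turnaround (C−A): P1=10  P2=29  P3=32  P4=8  P5=4  P6=13
Finish order: P1 → P4 → P5 → P6 → P2 → P3

P6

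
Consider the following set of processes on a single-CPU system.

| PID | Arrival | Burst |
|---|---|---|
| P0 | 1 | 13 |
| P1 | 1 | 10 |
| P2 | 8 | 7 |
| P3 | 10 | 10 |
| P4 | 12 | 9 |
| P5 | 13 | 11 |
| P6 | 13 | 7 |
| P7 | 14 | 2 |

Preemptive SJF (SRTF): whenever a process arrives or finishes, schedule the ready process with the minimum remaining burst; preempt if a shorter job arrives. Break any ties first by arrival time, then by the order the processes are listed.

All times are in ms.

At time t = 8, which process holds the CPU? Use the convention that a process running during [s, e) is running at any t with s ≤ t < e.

Gantt: | idle 0-1 | P1 1-11 | P2 11-14 | P7 14-16 | P2 16-20 | P6 20-27 | P4 27-36 | P3 36-46 | P5 46-57 | P0 57-70 |
Completion: P0=70  P1=11  P2=20  P3=46  P4=36  P5=57  P6=27  P7=16

P1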